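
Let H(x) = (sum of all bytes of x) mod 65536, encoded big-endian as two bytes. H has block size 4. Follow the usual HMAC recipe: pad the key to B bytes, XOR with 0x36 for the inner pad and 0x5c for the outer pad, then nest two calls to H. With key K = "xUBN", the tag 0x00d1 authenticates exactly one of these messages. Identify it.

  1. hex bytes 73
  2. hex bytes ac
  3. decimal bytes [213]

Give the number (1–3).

Key "xUBN" = 78 55 42 4e is exactly B = 4 bytes: K' = 78 55 42 4e.
K' ⊕ ipad = 4e 63 74 78; K' ⊕ opad = 24 09 1e 12.
m1: inner = H(4e 63 74 78 73) = 02 10; tag = H(24 09 1e 12 02 10) = 006f
m2: inner = H(4e 63 74 78 ac) = 02 49; tag = H(24 09 1e 12 02 49) = 00a8
m3: inner = H(4e 63 74 78 d5) = 02 72; tag = H(24 09 1e 12 02 72) = 00d1 ← matches

3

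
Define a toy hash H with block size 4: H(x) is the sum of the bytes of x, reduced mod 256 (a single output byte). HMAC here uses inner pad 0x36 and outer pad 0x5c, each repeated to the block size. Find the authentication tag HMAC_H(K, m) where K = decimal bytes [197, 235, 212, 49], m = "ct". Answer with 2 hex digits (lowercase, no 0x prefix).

d5

Key decimal bytes [197, 235, 212, 49] = c5 eb d4 31 is exactly B = 4 bytes: K' = c5 eb d4 31.
K' ⊕ ipad = f3 dd e2 07.  K' ⊕ opad = 99 b7 88 6d.
Inner input = (K'⊕ipad) ∥ m = f3 dd e2 07 ∥ 63 74.
Inner hash: sum = 243+221+226+7+99+116 = 912; mod 256 = 144 → 90.
Outer input = (K'⊕opad) ∥ inner = 99 b7 88 6d ∥ 90.
Outer hash (tag): sum = 153+183+136+109+144 = 725; mod 256 = 213 → d5.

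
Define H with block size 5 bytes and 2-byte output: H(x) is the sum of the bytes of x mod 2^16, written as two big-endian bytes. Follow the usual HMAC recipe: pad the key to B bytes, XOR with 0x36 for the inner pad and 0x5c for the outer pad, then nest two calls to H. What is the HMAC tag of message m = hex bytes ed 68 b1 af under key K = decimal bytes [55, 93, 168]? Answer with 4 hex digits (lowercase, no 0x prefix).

Key decimal bytes [55, 93, 168] = 37 5d a8 is 3 bytes ≤ B = 5; zero-pad to 5 bytes: K' = 37 5d a8 00 00.
K' ⊕ ipad = 01 6b 9e 36 36.  K' ⊕ opad = 6b 01 f4 5c 5c.
Inner input = (K'⊕ipad) ∥ m = 01 6b 9e 36 36 ∥ ed 68 b1 af.
Inner hash: sum = 1+107+158+54+54+237+104+177+175 = 1067 → 04 2b.
Outer input = (K'⊕opad) ∥ inner = 6b 01 f4 5c 5c ∥ 04 2b.
Outer hash (tag): sum = 107+1+244+92+92+4+43 = 583 → 02 47.

0247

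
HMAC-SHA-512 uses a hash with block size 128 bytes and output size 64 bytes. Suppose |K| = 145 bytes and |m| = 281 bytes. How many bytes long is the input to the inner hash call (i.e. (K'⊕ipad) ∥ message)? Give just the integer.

Key is 145 > 128 bytes, so it is hashed to 64 bytes then zero-padded to 128: |K'| = 128.
Inner input = (K'⊕ipad) ∥ m → 128 + 281 = 409 bytes.

409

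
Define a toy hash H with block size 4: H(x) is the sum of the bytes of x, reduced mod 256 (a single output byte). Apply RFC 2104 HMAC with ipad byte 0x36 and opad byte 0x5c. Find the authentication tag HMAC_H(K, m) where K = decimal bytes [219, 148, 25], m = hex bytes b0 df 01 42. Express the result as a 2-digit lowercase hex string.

Key decimal bytes [219, 148, 25] = db 94 19 is 3 bytes ≤ B = 4; zero-pad to 4 bytes: K' = db 94 19 00.
K' ⊕ ipad = ed a2 2f 36.  K' ⊕ opad = 87 c8 45 5c.
Inner input = (K'⊕ipad) ∥ m = ed a2 2f 36 ∥ b0 df 01 42.
Inner hash: sum = 237+162+47+54+176+223+1+66 = 966; mod 256 = 198 → c6.
Outer input = (K'⊕opad) ∥ inner = 87 c8 45 5c ∥ c6.
Outer hash (tag): sum = 135+200+69+92+198 = 694; mod 256 = 182 → b6.

b6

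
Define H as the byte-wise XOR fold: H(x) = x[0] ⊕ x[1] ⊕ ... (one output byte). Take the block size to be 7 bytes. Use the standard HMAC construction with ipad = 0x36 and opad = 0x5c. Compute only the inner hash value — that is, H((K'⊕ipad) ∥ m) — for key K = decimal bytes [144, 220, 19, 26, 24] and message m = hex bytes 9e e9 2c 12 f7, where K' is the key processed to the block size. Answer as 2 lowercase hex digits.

d5

Key decimal bytes [144, 220, 19, 26, 24] = 90 dc 13 1a 18 is 5 bytes ≤ B = 7; zero-pad to 7 bytes: K' = 90 dc 13 1a 18 00 00.
K' ⊕ ipad = a6 ea 25 2c 2e 36 36.
Inner input = a6 ea 25 2c 2e 36 36 ∥ 9e e9 2c 12 f7.
Inner hash: XOR a6⊕ea⊕25⊕2c⊕2e⊕36⊕36⊕9e⊕e9⊕2c⊕12⊕f7 = d5.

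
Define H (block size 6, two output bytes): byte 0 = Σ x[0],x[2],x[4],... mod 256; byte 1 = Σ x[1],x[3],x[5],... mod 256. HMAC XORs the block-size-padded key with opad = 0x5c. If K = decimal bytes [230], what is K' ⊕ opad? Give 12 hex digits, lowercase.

Key decimal bytes [230] = e6 is 1 byte ≤ B = 6; zero-pad to 6 bytes: K' = e6 00 00 00 00 00.
XOR each byte with 0x5c: e6⊕5c=ba, 00⊕5c=5c, 00⊕5c=5c, 00⊕5c=5c, 00⊕5c=5c, 00⊕5c=5c.

ba5c5c5c5c5c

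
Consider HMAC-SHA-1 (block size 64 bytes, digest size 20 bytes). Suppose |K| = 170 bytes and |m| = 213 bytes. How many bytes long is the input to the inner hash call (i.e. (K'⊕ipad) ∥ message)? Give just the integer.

Key is 170 > 64 bytes, so it is hashed to 20 bytes then zero-padded to 64: |K'| = 64.
Inner input = (K'⊕ipad) ∥ m → 64 + 213 = 277 bytes.

277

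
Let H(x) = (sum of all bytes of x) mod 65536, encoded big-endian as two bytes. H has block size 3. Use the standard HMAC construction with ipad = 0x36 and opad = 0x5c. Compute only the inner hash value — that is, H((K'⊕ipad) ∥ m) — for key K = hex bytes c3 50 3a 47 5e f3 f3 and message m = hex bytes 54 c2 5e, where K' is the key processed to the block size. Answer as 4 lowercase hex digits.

02cd

Key hex bytes c3 50 3a 47 5e f3 f3 is 7 bytes > B = 3, so hash it first: H(key) = 03 d8, then zero-pad to 3 bytes: K' = 03 d8 00.
K' ⊕ ipad = 35 ee 36.
Inner input = 35 ee 36 ∥ 54 c2 5e.
Inner hash: sum = 53+238+54+84+194+94 = 717 → 02 cd.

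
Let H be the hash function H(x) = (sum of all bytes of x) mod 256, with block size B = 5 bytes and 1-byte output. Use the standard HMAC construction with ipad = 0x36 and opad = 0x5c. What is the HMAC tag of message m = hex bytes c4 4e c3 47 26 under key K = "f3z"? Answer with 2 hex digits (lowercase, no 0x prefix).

Key "f3z" = 66 33 7a is 3 bytes ≤ B = 5; zero-pad to 5 bytes: K' = 66 33 7a 00 00.
K' ⊕ ipad = 50 05 4c 36 36.  K' ⊕ opad = 3a 6f 26 5c 5c.
Inner input = (K'⊕ipad) ∥ m = 50 05 4c 36 36 ∥ c4 4e c3 47 26.
Inner hash: sum = 80+5+76+54+54+196+78+195+71+38 = 847; mod 256 = 79 → 4f.
Outer input = (K'⊕opad) ∥ inner = 3a 6f 26 5c 5c ∥ 4f.
Outer hash (tag): sum = 58+111+38+92+92+79 = 470; mod 256 = 214 → d6.

d6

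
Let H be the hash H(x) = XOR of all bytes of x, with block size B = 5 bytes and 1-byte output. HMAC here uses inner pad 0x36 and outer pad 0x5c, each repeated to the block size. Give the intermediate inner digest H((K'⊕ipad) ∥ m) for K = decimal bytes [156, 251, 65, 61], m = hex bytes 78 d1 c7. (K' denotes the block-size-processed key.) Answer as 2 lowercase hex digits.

Key decimal bytes [156, 251, 65, 61] = 9c fb 41 3d is 4 bytes ≤ B = 5; zero-pad to 5 bytes: K' = 9c fb 41 3d 00.
K' ⊕ ipad = aa cd 77 0b 36.
Inner input = aa cd 77 0b 36 ∥ 78 d1 c7.
Inner hash: XOR aa⊕cd⊕77⊕0b⊕36⊕78⊕d1⊕c7 = 43.

43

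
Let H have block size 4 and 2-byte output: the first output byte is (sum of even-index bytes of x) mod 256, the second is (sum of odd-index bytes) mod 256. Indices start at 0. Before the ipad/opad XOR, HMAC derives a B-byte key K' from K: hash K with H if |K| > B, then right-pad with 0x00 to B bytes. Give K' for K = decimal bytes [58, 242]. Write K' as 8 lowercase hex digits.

3af20000

Key decimal bytes [58, 242] = 3a f2 is 2 bytes ≤ B = 4; zero-pad to 4 bytes: K' = 3a f2 00 00.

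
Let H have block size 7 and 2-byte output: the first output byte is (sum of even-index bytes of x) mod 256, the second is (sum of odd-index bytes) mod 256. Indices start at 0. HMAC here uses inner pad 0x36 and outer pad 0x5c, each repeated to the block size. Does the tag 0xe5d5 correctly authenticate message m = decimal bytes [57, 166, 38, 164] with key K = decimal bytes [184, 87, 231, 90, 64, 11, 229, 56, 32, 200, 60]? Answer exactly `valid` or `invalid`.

Key decimal bytes [184, 87, 231, 90, 64, 11, 229, 56, 32, 200, 60] = b8 57 e7 5a 40 0b e5 38 20 c8 3c is 11 bytes > B = 7, so hash it first: H(key) = 20 bc, then zero-pad to 7 bytes: K' = 20 bc 00 00 00 00 00.
K' ⊕ ipad = 16 8a 36 36 36 36 36; K' ⊕ opad = 7c e0 5c 5c 5c 5c 5c.
Inner hash: even-index sum = 514 mod 256 = 2; odd-index sum = 341 mod 256 = 85 → 02 55.
Outer hash (recomputed tag): even-index sum = 485 mod 256 = 229; odd-index sum = 410 mod 256 = 154 → e5 9a.
Recomputed tag = e59a; claimed = e5d5 → mismatch.

invalid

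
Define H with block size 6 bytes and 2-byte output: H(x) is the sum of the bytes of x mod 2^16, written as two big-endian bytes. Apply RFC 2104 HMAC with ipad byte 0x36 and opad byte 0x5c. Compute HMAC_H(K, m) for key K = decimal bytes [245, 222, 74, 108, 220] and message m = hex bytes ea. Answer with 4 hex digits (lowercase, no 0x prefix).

Key decimal bytes [245, 222, 74, 108, 220] = f5 de 4a 6c dc is 5 bytes ≤ B = 6; zero-pad to 6 bytes: K' = f5 de 4a 6c dc 00.
K' ⊕ ipad = c3 e8 7c 5a ea 36.  K' ⊕ opad = a9 82 16 30 80 5c.
Inner input = (K'⊕ipad) ∥ m = c3 e8 7c 5a ea 36 ∥ ea.
Inner hash: sum = 195+232+124+90+234+54+234 = 1163 → 04 8b.
Outer input = (K'⊕opad) ∥ inner = a9 82 16 30 80 5c ∥ 04 8b.
Outer hash (tag): sum = 169+130+22+48+128+92+4+139 = 732 → 02 dc.

02dc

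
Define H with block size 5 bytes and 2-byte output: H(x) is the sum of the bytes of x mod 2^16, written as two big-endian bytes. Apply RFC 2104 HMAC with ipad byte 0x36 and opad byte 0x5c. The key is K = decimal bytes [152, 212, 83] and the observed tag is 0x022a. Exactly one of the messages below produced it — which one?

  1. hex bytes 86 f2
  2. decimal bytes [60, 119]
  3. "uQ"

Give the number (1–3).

2

Key decimal bytes [152, 212, 83] = 98 d4 53 is 3 bytes ≤ B = 5; zero-pad to 5 bytes: K' = 98 d4 53 00 00.
K' ⊕ ipad = ae e2 65 36 36; K' ⊕ opad = c4 88 0f 5c 5c.
m1: inner = H(ae e2 65 36 36 86 f2) = 03 d9; tag = H(c4 88 0f 5c 5c 03 d9) = 02ef
m2: inner = H(ae e2 65 36 36 3c 77) = 03 14; tag = H(c4 88 0f 5c 5c 03 14) = 022a ← matches
m3: inner = H(ae e2 65 36 36 75 51) = 03 27; tag = H(c4 88 0f 5c 5c 03 27) = 023d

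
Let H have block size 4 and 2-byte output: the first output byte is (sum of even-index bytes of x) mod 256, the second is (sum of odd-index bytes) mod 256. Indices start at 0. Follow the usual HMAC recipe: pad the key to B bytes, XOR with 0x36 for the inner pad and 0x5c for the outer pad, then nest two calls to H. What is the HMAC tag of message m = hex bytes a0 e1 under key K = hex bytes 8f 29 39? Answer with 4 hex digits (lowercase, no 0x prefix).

Key hex bytes 8f 29 39 is 3 bytes ≤ B = 4; zero-pad to 4 bytes: K' = 8f 29 39 00.
K' ⊕ ipad = b9 1f 0f 36.  K' ⊕ opad = d3 75 65 5c.
Inner input = (K'⊕ipad) ∥ m = b9 1f 0f 36 ∥ a0 e1.
Inner hash: even-index sum = 360 mod 256 = 104; odd-index sum = 310 mod 256 = 54 → 68 36.
Outer input = (K'⊕opad) ∥ inner = d3 75 65 5c ∥ 68 36.
Outer hash (tag): even-index sum = 416 mod 256 = 160; odd-index sum = 263 mod 256 = 7 → a0 07.

a007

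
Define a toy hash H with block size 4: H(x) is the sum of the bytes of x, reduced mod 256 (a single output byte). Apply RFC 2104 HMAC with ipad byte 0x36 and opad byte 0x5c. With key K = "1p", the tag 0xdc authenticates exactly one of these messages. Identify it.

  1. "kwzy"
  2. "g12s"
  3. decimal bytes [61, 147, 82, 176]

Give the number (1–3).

3

Key "1p" = 31 70 is 2 bytes ≤ B = 4; zero-pad to 4 bytes: K' = 31 70 00 00.
K' ⊕ ipad = 07 46 36 36; K' ⊕ opad = 6d 2c 5c 5c.
m1: inner = H(07 46 36 36 6b 77 7a 79) = 8e; tag = H(6d 2c 5c 5c 8e) = df
m2: inner = H(07 46 36 36 67 31 32 73) = f6; tag = H(6d 2c 5c 5c f6) = 47
m3: inner = H(07 46 36 36 3d 93 52 b0) = 8b; tag = H(6d 2c 5c 5c 8b) = dc ← matches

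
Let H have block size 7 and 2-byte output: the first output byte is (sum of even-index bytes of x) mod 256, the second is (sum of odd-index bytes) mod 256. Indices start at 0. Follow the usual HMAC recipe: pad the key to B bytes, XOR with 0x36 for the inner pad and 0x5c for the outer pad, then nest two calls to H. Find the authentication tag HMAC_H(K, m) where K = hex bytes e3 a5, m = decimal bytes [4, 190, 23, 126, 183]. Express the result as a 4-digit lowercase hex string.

a464

Key hex bytes e3 a5 is 2 bytes ≤ B = 7; zero-pad to 7 bytes: K' = e3 a5 00 00 00 00 00.
K' ⊕ ipad = d5 93 36 36 36 36 36.  K' ⊕ opad = bf f9 5c 5c 5c 5c 5c.
Inner input = (K'⊕ipad) ∥ m = d5 93 36 36 36 36 36 ∥ 04 be 17 7e b7.
Inner hash: even-index sum = 691 mod 256 = 179; odd-index sum = 465 mod 256 = 209 → b3 d1.
Outer input = (K'⊕opad) ∥ inner = bf f9 5c 5c 5c 5c 5c ∥ b3 d1.
Outer hash (tag): even-index sum = 676 mod 256 = 164; odd-index sum = 612 mod 256 = 100 → a4 64.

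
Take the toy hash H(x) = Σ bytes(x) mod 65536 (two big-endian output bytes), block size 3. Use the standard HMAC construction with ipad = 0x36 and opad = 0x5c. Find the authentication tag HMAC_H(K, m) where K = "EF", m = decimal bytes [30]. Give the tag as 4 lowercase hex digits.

Key "EF" = 45 46 is 2 bytes ≤ B = 3; zero-pad to 3 bytes: K' = 45 46 00.
K' ⊕ ipad = 73 70 36.  K' ⊕ opad = 19 1a 5c.
Inner input = (K'⊕ipad) ∥ m = 73 70 36 ∥ 1e.
Inner hash: sum = 115+112+54+30 = 311 → 01 37.
Outer input = (K'⊕opad) ∥ inner = 19 1a 5c ∥ 01 37.
Outer hash (tag): sum = 25+26+92+1+55 = 199 → 00 c7.

00c7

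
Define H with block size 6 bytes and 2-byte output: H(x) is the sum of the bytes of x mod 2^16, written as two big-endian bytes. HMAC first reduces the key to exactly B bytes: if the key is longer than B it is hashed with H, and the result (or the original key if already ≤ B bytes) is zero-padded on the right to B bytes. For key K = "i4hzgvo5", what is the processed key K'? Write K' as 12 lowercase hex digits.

030000000000

|K| = 8 > B = 6, so first hash the key.
H(K): sum = 105+52+104+122+103+118+111+53 = 768 → 03 00.
Zero-pad H(K) = 03 00 to 6 bytes: K' = 03 00 00 00 00 00.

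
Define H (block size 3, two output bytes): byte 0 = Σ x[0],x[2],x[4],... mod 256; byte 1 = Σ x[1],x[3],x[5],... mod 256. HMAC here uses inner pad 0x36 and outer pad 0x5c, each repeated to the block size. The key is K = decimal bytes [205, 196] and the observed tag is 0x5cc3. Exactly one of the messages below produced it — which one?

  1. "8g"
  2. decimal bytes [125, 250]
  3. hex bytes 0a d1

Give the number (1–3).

2

Key decimal bytes [205, 196] = cd c4 is 2 bytes ≤ B = 3; zero-pad to 3 bytes: K' = cd c4 00.
K' ⊕ ipad = fb f2 36; K' ⊕ opad = 91 98 5c.
m1: inner = H(fb f2 36 38 67) = 98 2a; tag = H(91 98 5c 98 2a) = 1730
m2: inner = H(fb f2 36 7d fa) = 2b 6f; tag = H(91 98 5c 2b 6f) = 5cc3 ← matches
m3: inner = H(fb f2 36 0a d1) = 02 fc; tag = H(91 98 5c 02 fc) = e99a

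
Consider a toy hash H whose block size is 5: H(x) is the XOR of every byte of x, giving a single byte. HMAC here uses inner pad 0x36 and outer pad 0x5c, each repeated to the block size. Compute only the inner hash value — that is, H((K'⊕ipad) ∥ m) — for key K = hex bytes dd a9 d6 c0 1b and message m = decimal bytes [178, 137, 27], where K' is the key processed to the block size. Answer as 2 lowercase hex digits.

Key hex bytes dd a9 d6 c0 1b is exactly B = 5 bytes: K' = dd a9 d6 c0 1b.
K' ⊕ ipad = eb 9f e0 f6 2d.
Inner input = eb 9f e0 f6 2d ∥ b2 89 1b.
Inner hash: XOR eb⊕9f⊕e0⊕f6⊕2d⊕b2⊕89⊕1b = 6f.

6f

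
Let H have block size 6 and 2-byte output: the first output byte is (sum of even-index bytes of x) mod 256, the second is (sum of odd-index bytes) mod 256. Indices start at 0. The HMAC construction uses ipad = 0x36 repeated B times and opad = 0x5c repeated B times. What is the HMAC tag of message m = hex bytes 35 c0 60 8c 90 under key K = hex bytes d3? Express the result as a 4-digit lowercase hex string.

Key hex bytes d3 is 1 byte ≤ B = 6; zero-pad to 6 bytes: K' = d3 00 00 00 00 00.
K' ⊕ ipad = e5 36 36 36 36 36.  K' ⊕ opad = 8f 5c 5c 5c 5c 5c.
Inner input = (K'⊕ipad) ∥ m = e5 36 36 36 36 36 ∥ 35 c0 60 8c 90.
Inner hash: even-index sum = 630 mod 256 = 118; odd-index sum = 494 mod 256 = 238 → 76 ee.
Outer input = (K'⊕opad) ∥ inner = 8f 5c 5c 5c 5c 5c ∥ 76 ee.
Outer hash (tag): even-index sum = 445 mod 256 = 189; odd-index sum = 514 mod 256 = 2 → bd 02.

bd02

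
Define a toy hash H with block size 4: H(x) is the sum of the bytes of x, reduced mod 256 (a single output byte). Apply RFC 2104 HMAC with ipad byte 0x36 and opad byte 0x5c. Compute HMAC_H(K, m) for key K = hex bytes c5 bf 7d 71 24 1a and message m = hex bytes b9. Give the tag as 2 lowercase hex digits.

Key hex bytes c5 bf 7d 71 24 1a is 6 bytes > B = 4, so hash it first: H(key) = b0, then zero-pad to 4 bytes: K' = b0 00 00 00.
K' ⊕ ipad = 86 36 36 36.  K' ⊕ opad = ec 5c 5c 5c.
Inner input = (K'⊕ipad) ∥ m = 86 36 36 36 ∥ b9.
Inner hash: sum = 134+54+54+54+185 = 481; mod 256 = 225 → e1.
Outer input = (K'⊕opad) ∥ inner = ec 5c 5c 5c ∥ e1.
Outer hash (tag): sum = 236+92+92+92+225 = 737; mod 256 = 225 → e1.

e1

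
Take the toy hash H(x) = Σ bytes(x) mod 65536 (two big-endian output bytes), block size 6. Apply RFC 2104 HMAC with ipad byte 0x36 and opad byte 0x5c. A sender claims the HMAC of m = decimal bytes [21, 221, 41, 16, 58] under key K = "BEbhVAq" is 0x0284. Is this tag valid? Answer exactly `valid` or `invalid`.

invalid

Key "BEbhVAq" = 42 45 62 68 56 41 71 is 7 bytes > B = 6, so hash it first: H(key) = 02 59, then zero-pad to 6 bytes: K' = 02 59 00 00 00 00.
K' ⊕ ipad = 34 6f 36 36 36 36; K' ⊕ opad = 5e 05 5c 5c 5c 5c.
Inner hash: sum = 52+111+54+54+54+54+21+221+41+16+58 = 736 → 02 e0.
Outer hash (recomputed tag): sum = 94+5+92+92+92+92+2+224 = 693 → 02 b5.
Recomputed tag = 02b5; claimed = 0284 → mismatch.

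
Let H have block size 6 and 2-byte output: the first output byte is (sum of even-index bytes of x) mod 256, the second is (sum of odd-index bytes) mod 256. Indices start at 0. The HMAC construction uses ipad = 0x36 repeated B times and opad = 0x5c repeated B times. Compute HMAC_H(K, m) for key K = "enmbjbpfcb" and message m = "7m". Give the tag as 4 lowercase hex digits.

e703

Key "enmbjbpfcb" = 65 6e 6d 62 6a 62 70 66 63 62 is 10 bytes > B = 6, so hash it first: H(key) = 0f fa, then zero-pad to 6 bytes: K' = 0f fa 00 00 00 00.
K' ⊕ ipad = 39 cc 36 36 36 36.  K' ⊕ opad = 53 a6 5c 5c 5c 5c.
Inner input = (K'⊕ipad) ∥ m = 39 cc 36 36 36 36 ∥ 37 6d.
Inner hash: even-index sum = 220 mod 256 = 220; odd-index sum = 421 mod 256 = 165 → dc a5.
Outer input = (K'⊕opad) ∥ inner = 53 a6 5c 5c 5c 5c ∥ dc a5.
Outer hash (tag): even-index sum = 487 mod 256 = 231; odd-index sum = 515 mod 256 = 3 → e7 03.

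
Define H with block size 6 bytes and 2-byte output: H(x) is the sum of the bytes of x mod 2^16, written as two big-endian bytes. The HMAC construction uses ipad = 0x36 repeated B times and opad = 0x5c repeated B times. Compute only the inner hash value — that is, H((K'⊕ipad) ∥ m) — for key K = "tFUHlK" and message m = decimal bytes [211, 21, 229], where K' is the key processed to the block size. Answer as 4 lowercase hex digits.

0437

Key "tFUHlK" = 74 46 55 48 6c 4b is exactly B = 6 bytes: K' = 74 46 55 48 6c 4b.
K' ⊕ ipad = 42 70 63 7e 5a 7d.
Inner input = 42 70 63 7e 5a 7d ∥ d3 15 e5.
Inner hash: sum = 66+112+99+126+90+125+211+21+229 = 1079 → 04 37.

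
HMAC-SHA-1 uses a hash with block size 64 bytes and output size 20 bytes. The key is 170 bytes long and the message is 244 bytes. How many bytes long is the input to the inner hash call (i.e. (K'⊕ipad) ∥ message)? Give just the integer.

308

Key is 170 > 64 bytes, so it is hashed to 20 bytes then zero-padded to 64: |K'| = 64.
Inner input = (K'⊕ipad) ∥ m → 64 + 244 = 308 bytes.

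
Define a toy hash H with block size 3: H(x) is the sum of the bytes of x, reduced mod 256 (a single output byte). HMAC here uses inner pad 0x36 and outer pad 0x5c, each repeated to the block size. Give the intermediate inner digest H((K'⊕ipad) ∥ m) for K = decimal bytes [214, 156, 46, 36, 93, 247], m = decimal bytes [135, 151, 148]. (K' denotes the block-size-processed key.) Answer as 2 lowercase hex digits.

4c

Key decimal bytes [214, 156, 46, 36, 93, 247] = d6 9c 2e 24 5d f7 is 6 bytes > B = 3, so hash it first: H(key) = 18, then zero-pad to 3 bytes: K' = 18 00 00.
K' ⊕ ipad = 2e 36 36.
Inner input = 2e 36 36 ∥ 87 97 94.
Inner hash: sum = 46+54+54+135+151+148 = 588; mod 256 = 76 → 4c.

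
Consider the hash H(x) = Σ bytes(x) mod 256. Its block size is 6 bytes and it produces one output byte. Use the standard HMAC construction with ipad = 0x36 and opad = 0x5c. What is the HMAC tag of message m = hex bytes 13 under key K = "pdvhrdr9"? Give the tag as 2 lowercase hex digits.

61

Key "pdvhrdr9" = 70 64 76 68 72 64 72 39 is 8 bytes > B = 6, so hash it first: H(key) = 33, then zero-pad to 6 bytes: K' = 33 00 00 00 00 00.
K' ⊕ ipad = 05 36 36 36 36 36.  K' ⊕ opad = 6f 5c 5c 5c 5c 5c.
Inner input = (K'⊕ipad) ∥ m = 05 36 36 36 36 36 ∥ 13.
Inner hash: sum = 5+54+54+54+54+54+19 = 294; mod 256 = 38 → 26.
Outer input = (K'⊕opad) ∥ inner = 6f 5c 5c 5c 5c 5c ∥ 26.
Outer hash (tag): sum = 111+92+92+92+92+92+38 = 609; mod 256 = 97 → 61.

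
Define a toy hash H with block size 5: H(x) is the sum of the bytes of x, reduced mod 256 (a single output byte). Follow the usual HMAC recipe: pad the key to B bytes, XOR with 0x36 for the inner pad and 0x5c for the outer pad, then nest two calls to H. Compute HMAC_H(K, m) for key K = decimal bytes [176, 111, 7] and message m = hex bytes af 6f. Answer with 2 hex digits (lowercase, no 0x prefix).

cc

Key decimal bytes [176, 111, 7] = b0 6f 07 is 3 bytes ≤ B = 5; zero-pad to 5 bytes: K' = b0 6f 07 00 00.
K' ⊕ ipad = 86 59 31 36 36.  K' ⊕ opad = ec 33 5b 5c 5c.
Inner input = (K'⊕ipad) ∥ m = 86 59 31 36 36 ∥ af 6f.
Inner hash: sum = 134+89+49+54+54+175+111 = 666; mod 256 = 154 → 9a.
Outer input = (K'⊕opad) ∥ inner = ec 33 5b 5c 5c ∥ 9a.
Outer hash (tag): sum = 236+51+91+92+92+154 = 716; mod 256 = 204 → cc.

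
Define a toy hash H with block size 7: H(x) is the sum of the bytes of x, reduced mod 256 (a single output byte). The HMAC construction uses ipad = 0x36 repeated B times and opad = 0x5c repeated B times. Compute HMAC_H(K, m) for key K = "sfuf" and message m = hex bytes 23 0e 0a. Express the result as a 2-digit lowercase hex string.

Key "sfuf" = 73 66 75 66 is 4 bytes ≤ B = 7; zero-pad to 7 bytes: K' = 73 66 75 66 00 00 00.
K' ⊕ ipad = 45 50 43 50 36 36 36.  K' ⊕ opad = 2f 3a 29 3a 5c 5c 5c.
Inner input = (K'⊕ipad) ∥ m = 45 50 43 50 36 36 36 ∥ 23 0e 0a.
Inner hash: sum = 69+80+67+80+54+54+54+35+14+10 = 517; mod 256 = 5 → 05.
Outer input = (K'⊕opad) ∥ inner = 2f 3a 29 3a 5c 5c 5c ∥ 05.
Outer hash (tag): sum = 47+58+41+58+92+92+92+5 = 485; mod 256 = 229 → e5.

e5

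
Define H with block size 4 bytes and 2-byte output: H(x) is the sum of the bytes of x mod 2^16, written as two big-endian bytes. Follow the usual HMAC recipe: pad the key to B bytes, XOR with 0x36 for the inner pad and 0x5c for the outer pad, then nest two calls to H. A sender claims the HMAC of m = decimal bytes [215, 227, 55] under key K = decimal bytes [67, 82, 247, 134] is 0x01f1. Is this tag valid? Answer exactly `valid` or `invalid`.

Key decimal bytes [67, 82, 247, 134] = 43 52 f7 86 is exactly B = 4 bytes: K' = 43 52 f7 86.
K' ⊕ ipad = 75 64 c1 b0; K' ⊕ opad = 1f 0e ab da.
Inner hash: sum = 117+100+193+176+215+227+55 = 1083 → 04 3b.
Outer hash (recomputed tag): sum = 31+14+171+218+4+59 = 497 → 01 f1.
Recomputed tag = 01f1; claimed = 01f1 → match.

valid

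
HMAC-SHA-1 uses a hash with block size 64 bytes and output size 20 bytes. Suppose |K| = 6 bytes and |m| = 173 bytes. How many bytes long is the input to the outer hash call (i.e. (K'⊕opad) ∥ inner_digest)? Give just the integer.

Key is 6 ≤ 64 bytes, zero-padded: |K'| = 64.
Outer input = (K'⊕opad) ∥ H(inner) → 64 + 20 = 84 bytes.

84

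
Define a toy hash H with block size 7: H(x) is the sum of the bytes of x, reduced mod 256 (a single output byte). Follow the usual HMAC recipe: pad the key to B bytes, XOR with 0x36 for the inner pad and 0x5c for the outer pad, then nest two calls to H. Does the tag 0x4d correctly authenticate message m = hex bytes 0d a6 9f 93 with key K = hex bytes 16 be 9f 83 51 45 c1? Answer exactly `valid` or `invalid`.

valid

Key hex bytes 16 be 9f 83 51 45 c1 is exactly B = 7 bytes: K' = 16 be 9f 83 51 45 c1.
K' ⊕ ipad = 20 88 a9 b5 67 73 f7; K' ⊕ opad = 4a e2 c3 df 0d 19 9d.
Inner hash: sum = 32+136+169+181+103+115+247+13+166+159+147 = 1468; mod 256 = 188 → bc.
Outer hash (recomputed tag): sum = 74+226+195+223+13+25+157+188 = 1101; mod 256 = 77 → 4d.
Recomputed tag = 4d; claimed = 4d → match.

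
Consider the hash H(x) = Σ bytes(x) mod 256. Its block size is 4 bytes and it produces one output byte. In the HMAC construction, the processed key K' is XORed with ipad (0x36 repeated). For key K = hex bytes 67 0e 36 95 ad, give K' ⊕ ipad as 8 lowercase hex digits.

db363636

Key hex bytes 67 0e 36 95 ad is 5 bytes > B = 4, so hash it first: H(key) = ed, then zero-pad to 4 bytes: K' = ed 00 00 00.
XOR each byte with 0x36: ed⊕36=db, 00⊕36=36, 00⊕36=36, 00⊕36=36.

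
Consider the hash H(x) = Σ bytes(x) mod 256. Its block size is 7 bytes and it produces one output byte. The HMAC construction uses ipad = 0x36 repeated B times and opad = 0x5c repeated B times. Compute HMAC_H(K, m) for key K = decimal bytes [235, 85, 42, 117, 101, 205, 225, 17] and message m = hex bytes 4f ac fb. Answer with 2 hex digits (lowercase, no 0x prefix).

f6

Key decimal bytes [235, 85, 42, 117, 101, 205, 225, 17] = eb 55 2a 75 65 cd e1 11 is 8 bytes > B = 7, so hash it first: H(key) = 03, then zero-pad to 7 bytes: K' = 03 00 00 00 00 00 00.
K' ⊕ ipad = 35 36 36 36 36 36 36.  K' ⊕ opad = 5f 5c 5c 5c 5c 5c 5c.
Inner input = (K'⊕ipad) ∥ m = 35 36 36 36 36 36 36 ∥ 4f ac fb.
Inner hash: sum = 53+54+54+54+54+54+54+79+172+251 = 879; mod 256 = 111 → 6f.
Outer input = (K'⊕opad) ∥ inner = 5f 5c 5c 5c 5c 5c 5c ∥ 6f.
Outer hash (tag): sum = 95+92+92+92+92+92+92+111 = 758; mod 256 = 246 → f6.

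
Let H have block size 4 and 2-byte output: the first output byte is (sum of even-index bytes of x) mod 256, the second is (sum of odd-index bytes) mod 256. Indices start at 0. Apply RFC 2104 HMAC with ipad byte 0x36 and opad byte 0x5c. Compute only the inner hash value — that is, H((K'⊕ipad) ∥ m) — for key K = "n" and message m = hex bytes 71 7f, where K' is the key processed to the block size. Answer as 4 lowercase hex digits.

ffeb

Key "n" = 6e is 1 byte ≤ B = 4; zero-pad to 4 bytes: K' = 6e 00 00 00.
K' ⊕ ipad = 58 36 36 36.
Inner input = 58 36 36 36 ∥ 71 7f.
Inner hash: even-index sum = 255 mod 256 = 255; odd-index sum = 235 mod 256 = 235 → ff eb.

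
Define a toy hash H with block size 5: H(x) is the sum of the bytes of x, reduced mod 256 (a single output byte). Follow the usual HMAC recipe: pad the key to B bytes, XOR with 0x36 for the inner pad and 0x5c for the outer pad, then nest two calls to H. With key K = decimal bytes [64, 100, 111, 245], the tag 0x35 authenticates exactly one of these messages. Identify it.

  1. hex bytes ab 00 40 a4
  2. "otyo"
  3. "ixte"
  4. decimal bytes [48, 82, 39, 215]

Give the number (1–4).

Key decimal bytes [64, 100, 111, 245] = 40 64 6f f5 is 4 bytes ≤ B = 5; zero-pad to 5 bytes: K' = 40 64 6f f5 00.
K' ⊕ ipad = 76 52 59 c3 36; K' ⊕ opad = 1c 38 33 a9 5c.
m1: inner = H(76 52 59 c3 36 ab 00 40 a4) = a9; tag = H(1c 38 33 a9 5c a9) = 35 ← matches
m2: inner = H(76 52 59 c3 36 6f 74 79 6f) = e5; tag = H(1c 38 33 a9 5c e5) = 71
m3: inner = H(76 52 59 c3 36 69 78 74 65) = d4; tag = H(1c 38 33 a9 5c d4) = 60
m4: inner = H(76 52 59 c3 36 30 52 27 d7) = 9a; tag = H(1c 38 33 a9 5c 9a) = 26

1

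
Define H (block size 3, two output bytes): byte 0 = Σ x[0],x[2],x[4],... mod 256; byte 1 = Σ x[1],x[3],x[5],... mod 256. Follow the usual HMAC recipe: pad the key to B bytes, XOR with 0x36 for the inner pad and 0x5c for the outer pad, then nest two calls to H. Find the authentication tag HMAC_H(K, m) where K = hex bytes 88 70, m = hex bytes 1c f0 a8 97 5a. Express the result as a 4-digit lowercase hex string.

Key hex bytes 88 70 is 2 bytes ≤ B = 3; zero-pad to 3 bytes: K' = 88 70 00.
K' ⊕ ipad = be 46 36.  K' ⊕ opad = d4 2c 5c.
Inner input = (K'⊕ipad) ∥ m = be 46 36 ∥ 1c f0 a8 97 5a.
Inner hash: even-index sum = 635 mod 256 = 123; odd-index sum = 356 mod 256 = 100 → 7b 64.
Outer input = (K'⊕opad) ∥ inner = d4 2c 5c ∥ 7b 64.
Outer hash (tag): even-index sum = 404 mod 256 = 148; odd-index sum = 167 mod 256 = 167 → 94 a7.

94a7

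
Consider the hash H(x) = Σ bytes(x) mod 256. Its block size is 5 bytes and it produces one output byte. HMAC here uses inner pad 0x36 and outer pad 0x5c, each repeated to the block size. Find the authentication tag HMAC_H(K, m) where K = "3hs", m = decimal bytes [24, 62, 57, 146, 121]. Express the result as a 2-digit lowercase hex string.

Key "3hs" = 33 68 73 is 3 bytes ≤ B = 5; zero-pad to 5 bytes: K' = 33 68 73 00 00.
K' ⊕ ipad = 05 5e 45 36 36.  K' ⊕ opad = 6f 34 2f 5c 5c.
Inner input = (K'⊕ipad) ∥ m = 05 5e 45 36 36 ∥ 18 3e 39 92 79.
Inner hash: sum = 5+94+69+54+54+24+62+57+146+121 = 686; mod 256 = 174 → ae.
Outer input = (K'⊕opad) ∥ inner = 6f 34 2f 5c 5c ∥ ae.
Outer hash (tag): sum = 111+52+47+92+92+174 = 568; mod 256 = 56 → 38.

38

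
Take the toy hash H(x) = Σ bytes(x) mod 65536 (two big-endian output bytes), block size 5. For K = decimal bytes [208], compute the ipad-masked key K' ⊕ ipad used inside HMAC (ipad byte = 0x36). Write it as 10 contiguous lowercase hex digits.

Key decimal bytes [208] = d0 is 1 byte ≤ B = 5; zero-pad to 5 bytes: K' = d0 00 00 00 00.
XOR each byte with 0x36: d0⊕36=e6, 00⊕36=36, 00⊕36=36, 00⊕36=36, 00⊕36=36.

e636363636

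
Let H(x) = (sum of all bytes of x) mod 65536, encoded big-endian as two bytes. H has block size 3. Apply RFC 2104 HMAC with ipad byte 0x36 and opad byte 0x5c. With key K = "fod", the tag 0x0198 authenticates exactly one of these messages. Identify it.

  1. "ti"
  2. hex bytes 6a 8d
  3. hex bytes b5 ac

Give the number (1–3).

2

Key "fod" = 66 6f 64 is exactly B = 3 bytes: K' = 66 6f 64.
K' ⊕ ipad = 50 59 52; K' ⊕ opad = 3a 33 38.
m1: inner = H(50 59 52 74 69) = 01 d8; tag = H(3a 33 38 01 d8) = 017e
m2: inner = H(50 59 52 6a 8d) = 01 f2; tag = H(3a 33 38 01 f2) = 0198 ← matches
m3: inner = H(50 59 52 b5 ac) = 02 5c; tag = H(3a 33 38 02 5c) = 0103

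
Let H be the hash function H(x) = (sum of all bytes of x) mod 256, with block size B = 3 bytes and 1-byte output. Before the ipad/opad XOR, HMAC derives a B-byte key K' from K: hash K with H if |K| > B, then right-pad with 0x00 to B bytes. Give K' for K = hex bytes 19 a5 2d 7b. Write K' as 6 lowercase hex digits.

|K| = 4 > B = 3, so first hash the key.
H(K): sum = 25+165+45+123 = 358; mod 256 = 102 → 66.
Zero-pad H(K) = 66 to 3 bytes: K' = 66 00 00.

660000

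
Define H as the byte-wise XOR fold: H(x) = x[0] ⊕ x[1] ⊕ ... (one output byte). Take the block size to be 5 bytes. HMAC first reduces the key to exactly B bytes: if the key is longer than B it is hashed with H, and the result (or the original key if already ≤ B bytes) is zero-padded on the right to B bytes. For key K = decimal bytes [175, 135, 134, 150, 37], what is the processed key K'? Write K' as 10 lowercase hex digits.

Key decimal bytes [175, 135, 134, 150, 37] = af 87 86 96 25 is exactly B = 5 bytes: K' = af 87 86 96 25.

af87869625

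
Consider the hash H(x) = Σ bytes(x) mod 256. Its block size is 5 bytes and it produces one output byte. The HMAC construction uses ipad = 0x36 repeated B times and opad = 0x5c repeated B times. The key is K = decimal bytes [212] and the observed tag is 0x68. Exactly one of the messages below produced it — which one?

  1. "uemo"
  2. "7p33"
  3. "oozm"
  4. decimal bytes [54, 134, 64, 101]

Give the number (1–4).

1

Key decimal bytes [212] = d4 is 1 byte ≤ B = 5; zero-pad to 5 bytes: K' = d4 00 00 00 00.
K' ⊕ ipad = e2 36 36 36 36; K' ⊕ opad = 88 5c 5c 5c 5c.
m1: inner = H(e2 36 36 36 36 75 65 6d 6f) = 70; tag = H(88 5c 5c 5c 5c 70) = 68 ← matches
m2: inner = H(e2 36 36 36 36 37 70 33 33) = c7; tag = H(88 5c 5c 5c 5c c7) = bf
m3: inner = H(e2 36 36 36 36 6f 6f 7a 6d) = 7f; tag = H(88 5c 5c 5c 5c 7f) = 77
m4: inner = H(e2 36 36 36 36 36 86 40 65) = 1b; tag = H(88 5c 5c 5c 5c 1b) = 13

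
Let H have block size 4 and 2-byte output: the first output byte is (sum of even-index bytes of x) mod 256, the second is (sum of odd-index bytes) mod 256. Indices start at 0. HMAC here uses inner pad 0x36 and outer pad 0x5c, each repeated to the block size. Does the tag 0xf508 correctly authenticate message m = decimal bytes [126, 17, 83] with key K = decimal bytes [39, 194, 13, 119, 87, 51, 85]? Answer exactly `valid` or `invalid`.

invalid

Key decimal bytes [39, 194, 13, 119, 87, 51, 85] = 27 c2 0d 77 57 33 55 is 7 bytes > B = 4, so hash it first: H(key) = e0 6c, then zero-pad to 4 bytes: K' = e0 6c 00 00.
K' ⊕ ipad = d6 5a 36 36; K' ⊕ opad = bc 30 5c 5c.
Inner hash: even-index sum = 477 mod 256 = 221; odd-index sum = 161 mod 256 = 161 → dd a1.
Outer hash (recomputed tag): even-index sum = 501 mod 256 = 245; odd-index sum = 301 mod 256 = 45 → f5 2d.
Recomputed tag = f52d; claimed = f508 → mismatch.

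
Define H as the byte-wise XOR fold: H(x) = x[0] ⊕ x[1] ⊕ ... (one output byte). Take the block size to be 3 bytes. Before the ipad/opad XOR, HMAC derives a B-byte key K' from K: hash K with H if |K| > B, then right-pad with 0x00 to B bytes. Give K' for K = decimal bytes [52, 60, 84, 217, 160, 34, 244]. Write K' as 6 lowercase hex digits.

|K| = 7 > B = 3, so first hash the key.
H(K): XOR 34⊕3c⊕54⊕d9⊕a0⊕22⊕f4 = f3.
Zero-pad H(K) = f3 to 3 bytes: K' = f3 00 00.

f30000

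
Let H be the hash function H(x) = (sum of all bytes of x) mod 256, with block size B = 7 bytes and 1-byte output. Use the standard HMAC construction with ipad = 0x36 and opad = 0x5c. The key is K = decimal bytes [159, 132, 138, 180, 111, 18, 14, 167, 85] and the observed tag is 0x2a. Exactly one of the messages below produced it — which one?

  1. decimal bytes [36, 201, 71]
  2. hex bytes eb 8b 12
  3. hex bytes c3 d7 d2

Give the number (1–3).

1

Key decimal bytes [159, 132, 138, 180, 111, 18, 14, 167, 85] = 9f 84 8a b4 6f 12 0e a7 55 is 9 bytes > B = 7, so hash it first: H(key) = ec, then zero-pad to 7 bytes: K' = ec 00 00 00 00 00 00.
K' ⊕ ipad = da 36 36 36 36 36 36; K' ⊕ opad = b0 5c 5c 5c 5c 5c 5c.
m1: inner = H(da 36 36 36 36 36 36 24 c9 47) = 52; tag = H(b0 5c 5c 5c 5c 5c 5c 52) = 2a ← matches
m2: inner = H(da 36 36 36 36 36 36 eb 8b 12) = a6; tag = H(b0 5c 5c 5c 5c 5c 5c a6) = 7e
m3: inner = H(da 36 36 36 36 36 36 c3 d7 d2) = 8a; tag = H(b0 5c 5c 5c 5c 5c 5c 8a) = 62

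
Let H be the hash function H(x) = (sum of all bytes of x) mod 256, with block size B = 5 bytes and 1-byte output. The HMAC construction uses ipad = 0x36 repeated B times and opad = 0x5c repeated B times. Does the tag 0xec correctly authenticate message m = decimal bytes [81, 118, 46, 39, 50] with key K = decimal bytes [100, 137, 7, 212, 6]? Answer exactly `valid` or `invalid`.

Key decimal bytes [100, 137, 7, 212, 6] = 64 89 07 d4 06 is exactly B = 5 bytes: K' = 64 89 07 d4 06.
K' ⊕ ipad = 52 bf 31 e2 30; K' ⊕ opad = 38 d5 5b 88 5a.
Inner hash: sum = 82+191+49+226+48+81+118+46+39+50 = 930; mod 256 = 162 → a2.
Outer hash (recomputed tag): sum = 56+213+91+136+90+162 = 748; mod 256 = 236 → ec.
Recomputed tag = ec; claimed = ec → match.

valid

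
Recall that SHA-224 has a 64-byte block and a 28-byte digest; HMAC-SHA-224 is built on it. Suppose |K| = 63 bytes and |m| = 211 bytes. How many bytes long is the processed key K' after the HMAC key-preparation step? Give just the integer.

64

Key is 63 ≤ 64 bytes, zero-padded: |K'| = 64.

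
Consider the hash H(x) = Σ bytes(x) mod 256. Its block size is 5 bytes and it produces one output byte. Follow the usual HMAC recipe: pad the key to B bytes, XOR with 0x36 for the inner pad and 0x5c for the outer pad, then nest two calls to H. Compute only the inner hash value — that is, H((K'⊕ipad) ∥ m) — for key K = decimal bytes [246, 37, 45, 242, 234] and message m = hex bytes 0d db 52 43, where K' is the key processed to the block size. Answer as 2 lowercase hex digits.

Key decimal bytes [246, 37, 45, 242, 234] = f6 25 2d f2 ea is exactly B = 5 bytes: K' = f6 25 2d f2 ea.
K' ⊕ ipad = c0 13 1b c4 dc.
Inner input = c0 13 1b c4 dc ∥ 0d db 52 43.
Inner hash: sum = 192+19+27+196+220+13+219+82+67 = 1035; mod 256 = 11 → 0b.

0b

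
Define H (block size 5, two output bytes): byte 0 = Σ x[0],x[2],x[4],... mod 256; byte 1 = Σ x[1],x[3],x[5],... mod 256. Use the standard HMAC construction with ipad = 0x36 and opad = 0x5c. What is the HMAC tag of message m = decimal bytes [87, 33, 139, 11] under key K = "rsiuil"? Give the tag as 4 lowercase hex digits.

4a6e

Key "rsiuil" = 72 73 69 75 69 6c is 6 bytes > B = 5, so hash it first: H(key) = 44 54, then zero-pad to 5 bytes: K' = 44 54 00 00 00.
K' ⊕ ipad = 72 62 36 36 36.  K' ⊕ opad = 18 08 5c 5c 5c.
Inner input = (K'⊕ipad) ∥ m = 72 62 36 36 36 ∥ 57 21 8b 0b.
Inner hash: even-index sum = 266 mod 256 = 10; odd-index sum = 378 mod 256 = 122 → 0a 7a.
Outer input = (K'⊕opad) ∥ inner = 18 08 5c 5c 5c ∥ 0a 7a.
Outer hash (tag): even-index sum = 330 mod 256 = 74; odd-index sum = 110 mod 256 = 110 → 4a 6e.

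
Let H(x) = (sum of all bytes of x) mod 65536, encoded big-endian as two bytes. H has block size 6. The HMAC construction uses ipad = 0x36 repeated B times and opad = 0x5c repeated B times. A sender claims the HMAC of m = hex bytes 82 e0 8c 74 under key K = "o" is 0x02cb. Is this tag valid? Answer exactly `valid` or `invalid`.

Key "o" = 6f is 1 byte ≤ B = 6; zero-pad to 6 bytes: K' = 6f 00 00 00 00 00.
K' ⊕ ipad = 59 36 36 36 36 36; K' ⊕ opad = 33 5c 5c 5c 5c 5c.
Inner hash: sum = 89+54+54+54+54+54+130+224+140+116 = 969 → 03 c9.
Outer hash (recomputed tag): sum = 51+92+92+92+92+92+3+201 = 715 → 02 cb.
Recomputed tag = 02cb; claimed = 02cb → match.

valid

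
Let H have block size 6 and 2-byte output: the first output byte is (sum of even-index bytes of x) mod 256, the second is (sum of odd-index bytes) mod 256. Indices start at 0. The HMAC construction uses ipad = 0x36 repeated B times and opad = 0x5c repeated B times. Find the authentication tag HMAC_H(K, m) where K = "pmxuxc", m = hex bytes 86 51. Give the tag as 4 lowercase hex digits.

dcdd

Key "pmxuxc" = 70 6d 78 75 78 63 is exactly B = 6 bytes: K' = 70 6d 78 75 78 63.
K' ⊕ ipad = 46 5b 4e 43 4e 55.  K' ⊕ opad = 2c 31 24 29 24 3f.
Inner input = (K'⊕ipad) ∥ m = 46 5b 4e 43 4e 55 ∥ 86 51.
Inner hash: even-index sum = 360 mod 256 = 104; odd-index sum = 324 mod 256 = 68 → 68 44.
Outer input = (K'⊕opad) ∥ inner = 2c 31 24 29 24 3f ∥ 68 44.
Outer hash (tag): even-index sum = 220 mod 256 = 220; odd-index sum = 221 mod 256 = 221 → dc dd.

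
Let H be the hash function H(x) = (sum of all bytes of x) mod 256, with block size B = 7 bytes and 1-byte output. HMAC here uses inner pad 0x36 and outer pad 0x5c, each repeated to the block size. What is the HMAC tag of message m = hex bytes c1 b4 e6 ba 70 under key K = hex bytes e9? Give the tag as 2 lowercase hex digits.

Key hex bytes e9 is 1 byte ≤ B = 7; zero-pad to 7 bytes: K' = e9 00 00 00 00 00 00.
K' ⊕ ipad = df 36 36 36 36 36 36.  K' ⊕ opad = b5 5c 5c 5c 5c 5c 5c.
Inner input = (K'⊕ipad) ∥ m = df 36 36 36 36 36 36 ∥ c1 b4 e6 ba 70.
Inner hash: sum = 223+54+54+54+54+54+54+193+180+230+186+112 = 1448; mod 256 = 168 → a8.
Outer input = (K'⊕opad) ∥ inner = b5 5c 5c 5c 5c 5c 5c ∥ a8.
Outer hash (tag): sum = 181+92+92+92+92+92+92+168 = 901; mod 256 = 133 → 85.

85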